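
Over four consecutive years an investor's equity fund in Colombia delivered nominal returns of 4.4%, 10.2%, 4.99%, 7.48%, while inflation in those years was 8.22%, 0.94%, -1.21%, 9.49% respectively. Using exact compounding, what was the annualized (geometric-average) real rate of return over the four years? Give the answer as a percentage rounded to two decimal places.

Compound the nominal returns: 1.0440 × 1.1020 × 1.0499 × 1.0748 = 1.29824807.
Compound inflation: 1.0822 × 1.0094 × 0.9879 × 1.0949 = 1.18156678.
Deflate: 1.29824807 / 1.18156678 = 1.09875133.
Annualized real rate = 1.09875133^(1/4) − 1 = 2.3823% → 2.38%.

2.38%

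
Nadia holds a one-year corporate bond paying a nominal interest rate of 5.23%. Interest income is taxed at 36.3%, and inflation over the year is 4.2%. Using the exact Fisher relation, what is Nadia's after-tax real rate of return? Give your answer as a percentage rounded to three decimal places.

-0.833%

After-tax nominal return = 5.23% × (1 − 0.363) = 3.33151%.
1 + r = 1.0333151 / 1.04200 = 0.9916652
After-tax real rate = 0.9916652 − 1 → -0.833%.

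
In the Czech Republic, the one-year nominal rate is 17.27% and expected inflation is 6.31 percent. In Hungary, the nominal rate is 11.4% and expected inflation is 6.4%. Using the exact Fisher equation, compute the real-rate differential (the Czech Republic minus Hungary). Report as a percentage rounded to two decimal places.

5.61%

The Czech Republic: (1 + 0.1727)/(1 + 0.0631) − 1 = 10.3095%
Hungary: (1 + 0.1140)/(1 + 0.0640) − 1 = 4.6992%
Differential = 10.3095% − 4.6992% = 5.6102% → 5.61%.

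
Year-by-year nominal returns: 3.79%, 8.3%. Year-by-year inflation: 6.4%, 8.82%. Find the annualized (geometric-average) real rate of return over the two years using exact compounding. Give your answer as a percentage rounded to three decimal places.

Nominal growth factor = 1.0379 × 1.0830 = 1.12404570
Price-level growth factor = 1.0640 × 1.0882 = 1.15784480
Real growth factor = 1.12404570 / 1.15784480 = 0.97080861
Annualized real rate = 0.97080861^(1/2) − 1 = -1.4704% → -1.470%.

-1.470%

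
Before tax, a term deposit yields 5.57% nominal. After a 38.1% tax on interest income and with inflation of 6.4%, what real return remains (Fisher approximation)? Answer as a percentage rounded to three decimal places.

After-tax nominal return = 5.57% × (1 − 0.381) = 3.44783%.
r ≈ 3.44783% − 6.4% → -2.952%.

-2.952%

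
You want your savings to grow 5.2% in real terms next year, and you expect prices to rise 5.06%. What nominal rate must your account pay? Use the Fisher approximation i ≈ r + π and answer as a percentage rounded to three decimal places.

i ≈ r + π = 5.2% + 5.06% = 10.260%.

10.260%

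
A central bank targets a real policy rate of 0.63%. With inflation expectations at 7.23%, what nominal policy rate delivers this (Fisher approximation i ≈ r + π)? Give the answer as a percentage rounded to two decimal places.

i ≈ r + π = 0.63% + 7.23% = 7.86%.

7.86%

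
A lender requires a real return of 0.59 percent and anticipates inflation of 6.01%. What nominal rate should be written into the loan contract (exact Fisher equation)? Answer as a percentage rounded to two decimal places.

6.64%

(1 + i) = (1 + r)(1 + π) = 1.00590 × 1.06010 = 1.06635459
i = 1.06635459 − 1, so the required nominal rate is 6.64%.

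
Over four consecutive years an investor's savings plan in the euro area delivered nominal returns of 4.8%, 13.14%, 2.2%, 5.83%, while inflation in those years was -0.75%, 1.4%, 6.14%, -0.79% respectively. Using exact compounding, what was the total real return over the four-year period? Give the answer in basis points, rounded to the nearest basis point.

Compound the nominal returns: 1.0480 × 1.1314 × 1.0220 × 1.0583 = 1.282440.
Compound inflation: 0.9925 × 1.0140 × 1.0614 × 0.9921 = 1.059749.
Deflate: 1.282440 / 1.059749 = 1.210136.
Total real return = 1.210136 − 1 → 2101 basis points.

2101 basis points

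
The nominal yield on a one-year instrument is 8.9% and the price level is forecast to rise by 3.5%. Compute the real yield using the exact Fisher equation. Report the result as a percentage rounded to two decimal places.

1 + r = 1.08900 / 1.03500 = 1.052174
r = 1.052174 − 1 = 5.2174%, i.e. 5.22%.

5.22%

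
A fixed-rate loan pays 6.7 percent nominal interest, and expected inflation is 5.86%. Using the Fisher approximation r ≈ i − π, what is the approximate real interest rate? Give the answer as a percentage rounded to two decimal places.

r ≈ i − π = 6.7% − 5.86% = 0.84%.

0.84%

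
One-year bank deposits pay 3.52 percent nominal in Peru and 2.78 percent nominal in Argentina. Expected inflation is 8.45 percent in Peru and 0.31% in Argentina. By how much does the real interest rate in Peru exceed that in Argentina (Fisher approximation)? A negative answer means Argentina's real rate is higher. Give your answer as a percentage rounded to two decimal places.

Peru: 3.52% − 8.45% = -4.930%
Argentina: 2.78% − 0.31% = 2.470%
Differential = -7.400% → -7.40%.

-7.40%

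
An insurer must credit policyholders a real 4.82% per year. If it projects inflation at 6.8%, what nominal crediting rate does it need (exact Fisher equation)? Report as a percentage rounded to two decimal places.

(1 + i) = (1 + r)(1 + π) = 1.04820 × 1.06800 = 1.1194776
i = 1.1194776 − 1, so the required nominal rate is 11.95%.

11.95%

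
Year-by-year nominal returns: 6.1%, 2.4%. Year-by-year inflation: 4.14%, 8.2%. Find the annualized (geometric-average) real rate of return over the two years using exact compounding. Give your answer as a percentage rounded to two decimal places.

Compound the nominal returns: 1.0610 × 1.0240 = 1.08646400.
Compound inflation: 1.0414 × 1.0820 = 1.12679480.
Deflate: 1.08646400 / 1.12679480 = 0.96420750.
Annualized real rate = 0.96420750^(1/2) − 1 = -1.8059% → -1.81%.

-1.81%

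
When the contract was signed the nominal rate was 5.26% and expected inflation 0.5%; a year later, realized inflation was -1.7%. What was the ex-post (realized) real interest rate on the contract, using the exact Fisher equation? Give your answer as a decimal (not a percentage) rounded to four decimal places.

Ex-post: (1 + 0.0526)/(1 − 0.0170) − 1 = 7.0804%
So the realized real rate is 0.0708.

0.0708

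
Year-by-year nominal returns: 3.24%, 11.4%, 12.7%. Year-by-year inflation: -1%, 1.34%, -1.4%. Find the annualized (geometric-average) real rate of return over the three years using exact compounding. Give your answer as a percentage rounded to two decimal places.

9.43%

Nominal growth factor = 1.0324 × 1.1140 × 1.1270 = 1.29615549
Price-level growth factor = 0.9900 × 1.0134 × 0.9860 = 0.98922028
Real growth factor = 1.29615549 / 0.98922028 = 1.31027994
Annualized real rate = 1.31027994^(1/3) − 1 = 9.4262% → 9.43%.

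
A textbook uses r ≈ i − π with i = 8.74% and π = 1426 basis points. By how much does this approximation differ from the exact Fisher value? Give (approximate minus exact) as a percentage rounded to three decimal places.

-0.689%

Approximate: r ≈ 8.740% − 14.260% = -5.5200%
Exact: (1 + 0.0874)/(1 + 0.1426) − 1 = -4.8311%
Error = -5.5200% − (-4.8311%) = -0.6889% → -0.689%.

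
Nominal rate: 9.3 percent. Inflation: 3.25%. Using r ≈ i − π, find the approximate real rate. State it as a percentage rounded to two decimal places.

r ≈ i − π = 9.3% − 3.25% = 6.05%.

6.05%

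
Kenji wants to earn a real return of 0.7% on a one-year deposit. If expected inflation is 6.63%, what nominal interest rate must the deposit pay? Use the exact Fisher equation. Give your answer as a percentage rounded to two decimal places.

7.38%

(1 + i) = (1 + r)(1 + π) = 1.00700 × 1.06630 = 1.0737641
i = 1.0737641 − 1, so the required nominal rate is 7.38%.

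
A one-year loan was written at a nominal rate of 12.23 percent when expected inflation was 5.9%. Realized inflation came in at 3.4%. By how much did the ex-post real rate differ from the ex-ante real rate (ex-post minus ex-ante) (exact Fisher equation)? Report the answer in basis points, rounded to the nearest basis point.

Ex-ante: (1 + 0.1223)/(1 + 0.0590) − 1 = 5.9773%
Ex-post: (1 + 0.1223)/(1 + 0.0340) − 1 = 8.5397%
Difference (ex-post − ex-ante) = 2.5623% → 256 basis points.

256 basis points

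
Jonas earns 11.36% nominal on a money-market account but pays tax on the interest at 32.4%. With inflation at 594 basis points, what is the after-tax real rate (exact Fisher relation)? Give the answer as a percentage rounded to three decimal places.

After-tax nominal return = 11.36% × (1 − 0.324) = 7.67936%.
1 + r = 1.0767936 / 1.05940 = 1.016418
After-tax real rate = 1.016418 − 1 → 1.642%.

1.642%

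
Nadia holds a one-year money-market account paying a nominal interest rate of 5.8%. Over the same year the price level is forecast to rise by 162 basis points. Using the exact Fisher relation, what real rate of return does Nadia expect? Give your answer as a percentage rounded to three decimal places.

4.113%

By the Fisher relation, 1 + r = (1 + i)/(1 + π).
1 + r = 1.05800 / 1.01620 = 1.041134
r = 1.041134 − 1 = 4.1134%, i.e. 4.113%.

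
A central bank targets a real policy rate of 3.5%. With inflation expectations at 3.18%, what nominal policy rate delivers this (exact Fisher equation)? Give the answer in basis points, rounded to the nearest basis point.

679 basis points

(1 + i) = (1 + r)(1 + π) = 1.03500 × 1.03180 = 1.067913
i = 1.067913 − 1, so the required nominal rate is 679 basis points.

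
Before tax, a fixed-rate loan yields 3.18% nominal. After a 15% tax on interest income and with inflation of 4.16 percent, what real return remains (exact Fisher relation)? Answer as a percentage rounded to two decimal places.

-1.40%

After-tax nominal return = 3.18% × (1 − 0.15) = 2.7030%.
1 + r = 1.02703 / 1.04160 = 0.986012
After-tax real rate = 0.986012 − 1 → -1.40%.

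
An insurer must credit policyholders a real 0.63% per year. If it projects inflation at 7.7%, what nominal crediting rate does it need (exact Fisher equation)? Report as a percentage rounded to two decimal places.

(1 + i) = (1 + r)(1 + π) = 1.00630 × 1.07700 = 1.0837851
i = 1.0837851 − 1, so the required nominal rate is 8.38%.

8.38%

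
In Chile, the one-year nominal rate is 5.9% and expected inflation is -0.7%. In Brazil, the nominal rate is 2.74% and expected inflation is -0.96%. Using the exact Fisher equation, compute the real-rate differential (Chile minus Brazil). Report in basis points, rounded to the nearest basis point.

Chile: (1 + 0.0590)/(1 − 0.0070) − 1 = 6.6465%
Brazil: (1 + 0.0274)/(1 − 0.0096) − 1 = 3.7359%
Differential = 6.6465% − 3.7359% = 2.9107% → 291 basis points.

291 basis points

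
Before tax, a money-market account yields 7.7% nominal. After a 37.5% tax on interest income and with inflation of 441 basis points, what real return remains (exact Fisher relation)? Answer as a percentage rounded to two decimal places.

0.39%

After-tax nominal return = 7.7% × (1 − 0.375) = 4.8125%.
1 + r = 1.048125 / 1.04410 = 1.003855
After-tax real rate = 1.003855 − 1 → 0.39%.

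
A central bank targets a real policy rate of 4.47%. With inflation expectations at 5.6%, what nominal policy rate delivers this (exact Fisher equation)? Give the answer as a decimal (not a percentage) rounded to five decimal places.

(1 + i) = (1 + r)(1 + π) = 1.04470 × 1.05600 = 1.1032032
i = 1.1032032 − 1, so the required nominal rate is 0.10320.

0.10320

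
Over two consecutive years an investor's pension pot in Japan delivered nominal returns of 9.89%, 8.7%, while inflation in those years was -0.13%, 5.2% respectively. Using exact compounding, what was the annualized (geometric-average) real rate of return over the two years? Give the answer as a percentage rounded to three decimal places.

Compound the nominal returns: 1.0989 × 1.0870 = 1.19450430.
Compound inflation: 0.9987 × 1.0520 = 1.05063240.
Deflate: 1.19450430 / 1.05063240 = 1.13693838.
Annualized real rate = 1.13693838^(1/2) − 1 = 6.6273% → 6.627%.

6.627%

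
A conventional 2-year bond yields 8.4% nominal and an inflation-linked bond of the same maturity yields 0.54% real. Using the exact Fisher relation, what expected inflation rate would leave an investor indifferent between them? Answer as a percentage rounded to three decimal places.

7.818%

(1 + π) = (1 + i)/(1 + r) = 1.08400 / 1.00540 = 1.078178
Break-even inflation = 1.078178 − 1 → 7.818%.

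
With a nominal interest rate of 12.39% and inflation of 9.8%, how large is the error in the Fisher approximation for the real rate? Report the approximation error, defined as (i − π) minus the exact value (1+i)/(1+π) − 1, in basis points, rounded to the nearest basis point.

Approximate: r ≈ 12.390% − 9.800% = 2.5900%
Exact: (1 + 0.1239)/(1 + 0.0980) − 1 = 2.3588%
Error = 2.5900% − 2.3588% = 0.2312% → 23 basis points.

23 basis points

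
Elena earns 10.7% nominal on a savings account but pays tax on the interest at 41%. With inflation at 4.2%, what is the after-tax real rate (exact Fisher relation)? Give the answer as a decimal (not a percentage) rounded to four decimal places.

After-tax nominal return = 10.7% × (1 − 0.41) = 6.3130%.
1 + r = 1.06313 / 1.04200 = 1.020278
After-tax real rate = 1.020278 − 1 → 0.0203.

0.0203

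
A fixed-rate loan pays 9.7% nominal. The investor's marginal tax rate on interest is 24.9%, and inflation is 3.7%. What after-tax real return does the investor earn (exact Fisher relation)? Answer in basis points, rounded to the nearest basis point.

346 basis points

After-tax nominal return = 9.7% × (1 − 0.249) = 7.2847%.
1 + r = 1.072847 / 1.03700 = 1.034568
After-tax real rate = 1.034568 − 1 → 346 basis points.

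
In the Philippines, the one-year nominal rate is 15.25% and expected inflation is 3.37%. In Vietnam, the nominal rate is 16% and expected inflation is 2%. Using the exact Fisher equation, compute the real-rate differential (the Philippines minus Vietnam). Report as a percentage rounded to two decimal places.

The Philippines: (1 + 0.1525)/(1 + 0.0337) − 1 = 11.4927%
Vietnam: (1 + 0.1600)/(1 + 0.0200) − 1 = 13.7255%
Differential = 11.4927% − 13.7255% = -2.2328% → -2.23%.

-2.23%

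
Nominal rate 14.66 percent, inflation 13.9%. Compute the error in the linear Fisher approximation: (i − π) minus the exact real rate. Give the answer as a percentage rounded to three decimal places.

0.093%

Approximate: r ≈ 14.660% − 13.900% = 0.7600%
Exact: (1 + 0.1466)/(1 + 0.1390) − 1 = 0.6673%
Error = 0.7600% − 0.6673% = 0.0927% → 0.093%.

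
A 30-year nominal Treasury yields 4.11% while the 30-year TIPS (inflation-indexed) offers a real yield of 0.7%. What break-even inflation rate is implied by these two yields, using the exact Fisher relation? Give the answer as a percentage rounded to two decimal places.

(1 + π) = (1 + i)/(1 + r) = 1.04110 / 1.00700 = 1.033863
Break-even inflation = 1.033863 − 1 → 3.39%.

3.39%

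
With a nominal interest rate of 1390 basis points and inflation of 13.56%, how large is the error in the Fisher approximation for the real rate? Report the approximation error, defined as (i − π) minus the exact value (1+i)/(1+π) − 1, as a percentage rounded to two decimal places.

0.04%

Approximate: r ≈ 13.900% − 13.560% = 0.3400%
Exact: (1 + 0.1390)/(1 + 0.1356) − 1 = 0.2994%
Error = 0.3400% − 0.2994% = 0.0406% → 0.04%.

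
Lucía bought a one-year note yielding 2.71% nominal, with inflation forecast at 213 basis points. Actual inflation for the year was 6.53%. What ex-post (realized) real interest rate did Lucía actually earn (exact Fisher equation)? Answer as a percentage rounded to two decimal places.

-3.59%

Ex-post: (1 + 0.0271)/(1 + 0.0653) − 1 = -3.5858%
So the realized real rate is -3.59%.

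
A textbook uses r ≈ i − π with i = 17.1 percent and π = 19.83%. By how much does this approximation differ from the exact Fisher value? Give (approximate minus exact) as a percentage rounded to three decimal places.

Approximate: r ≈ 17.100% − 19.830% = -2.7300%
Exact: (1 + 0.1710)/(1 + 0.1983) − 1 = -2.2782%
Error = -2.7300% − (-2.2782%) = -0.4518% → -0.452%.

-0.452%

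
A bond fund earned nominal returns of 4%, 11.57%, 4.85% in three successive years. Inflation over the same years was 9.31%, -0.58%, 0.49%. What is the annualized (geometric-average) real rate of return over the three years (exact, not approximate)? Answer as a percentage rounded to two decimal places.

Nominal growth factor = 1.0400 × 1.1157 × 1.0485 = 1.21660391
Price-level growth factor = 1.0931 × 0.9942 × 1.0049 = 1.09208514
Real growth factor = 1.21660391 / 1.09208514 = 1.11401928
Annualized real rate = 1.11401928^(1/3) − 1 = 3.6647% → 3.66%.

3.66%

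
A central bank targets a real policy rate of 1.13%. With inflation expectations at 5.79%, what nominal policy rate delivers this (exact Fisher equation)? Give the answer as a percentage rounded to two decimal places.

6.99%

(1 + i) = (1 + r)(1 + π) = 1.01130 × 1.05790 = 1.06985427
i = 1.06985427 − 1, so the required nominal rate is 6.99%.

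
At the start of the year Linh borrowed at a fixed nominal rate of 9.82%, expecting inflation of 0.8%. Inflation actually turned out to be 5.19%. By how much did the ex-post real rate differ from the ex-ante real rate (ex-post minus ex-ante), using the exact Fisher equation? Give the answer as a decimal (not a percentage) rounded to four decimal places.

Ex-ante: (1 + 0.0982)/(1 + 0.0080) − 1 = 8.9484%
Ex-post: (1 + 0.0982)/(1 + 0.0519) − 1 = 4.4016%
Difference (ex-post − ex-ante) = -4.5469% → -0.0455.

-0.0455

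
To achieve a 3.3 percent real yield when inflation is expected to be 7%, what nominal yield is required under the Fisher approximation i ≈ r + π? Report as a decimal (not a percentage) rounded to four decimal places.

0.1030

i ≈ r + π = 3.3% + 7% = 0.1030.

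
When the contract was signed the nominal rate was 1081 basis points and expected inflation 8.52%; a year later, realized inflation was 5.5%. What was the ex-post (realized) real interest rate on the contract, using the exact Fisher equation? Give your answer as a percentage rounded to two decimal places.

5.03%

Ex-post: (1 + 0.1081)/(1 + 0.0550) − 1 = 5.0332%
So the realized real rate is 5.03%.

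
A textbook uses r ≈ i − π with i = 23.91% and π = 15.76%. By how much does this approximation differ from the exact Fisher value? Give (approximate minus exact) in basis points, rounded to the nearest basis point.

111 basis points

Approximate: r ≈ 23.910% − 15.760% = 8.1500%
Exact: (1 + 0.2391)/(1 + 0.1576) − 1 = 7.0404%
Error = 8.1500% − 7.0404% = 1.1096% → 111 basis points.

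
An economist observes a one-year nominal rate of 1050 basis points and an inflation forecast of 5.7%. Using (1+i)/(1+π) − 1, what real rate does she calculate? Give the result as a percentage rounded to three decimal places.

By the Fisher equation, 1 + r = (1 + i)/(1 + π).
1 + r = 1.10500 / 1.05700 = 1.045412
r = 1.045412 − 1 = 4.5412%, i.e. 4.541%.

4.541%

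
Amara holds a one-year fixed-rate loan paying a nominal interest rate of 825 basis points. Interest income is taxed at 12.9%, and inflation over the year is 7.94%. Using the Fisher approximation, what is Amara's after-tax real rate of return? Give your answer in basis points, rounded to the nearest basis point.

After-tax nominal return = 8.25% × (1 − 0.129) = 7.18575%.
r ≈ 7.18575% − 7.94% → -75 basis points.

-75 basis points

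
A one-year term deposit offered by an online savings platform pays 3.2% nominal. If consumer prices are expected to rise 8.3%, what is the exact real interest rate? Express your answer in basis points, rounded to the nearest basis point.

By the Fisher equation, 1 + r = (1 + i)/(1 + π).
1 + r = 1.03200 / 1.08300 = 0.952909
r = 0.952909 − 1 = -4.7091%, i.e. -471 basis points.

-471 basis points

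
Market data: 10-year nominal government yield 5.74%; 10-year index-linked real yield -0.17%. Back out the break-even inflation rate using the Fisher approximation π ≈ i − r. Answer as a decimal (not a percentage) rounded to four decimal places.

0.0591

π ≈ i − r = 5.74% − (-0.17%) → 0.0591.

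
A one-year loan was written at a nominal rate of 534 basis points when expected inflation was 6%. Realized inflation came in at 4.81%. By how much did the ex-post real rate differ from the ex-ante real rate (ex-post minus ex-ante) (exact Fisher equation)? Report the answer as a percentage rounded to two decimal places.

1.13%

Ex-ante: (1 + 0.0534)/(1 + 0.0600) − 1 = -0.6226%
Ex-post: (1 + 0.0534)/(1 + 0.0481) − 1 = 0.5057%
Difference (ex-post − ex-ante) = 1.1283% → 1.13%.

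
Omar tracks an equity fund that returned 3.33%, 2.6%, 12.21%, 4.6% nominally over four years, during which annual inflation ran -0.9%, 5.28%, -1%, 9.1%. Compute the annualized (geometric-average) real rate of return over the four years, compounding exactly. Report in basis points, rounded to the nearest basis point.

251 basis points

Nominal growth factor = 1.0333 × 1.0260 × 1.1221 × 1.0460 = 1.24433420
Price-level growth factor = 0.9910 × 1.0528 × 0.9900 × 1.0910 = 1.12688468
Real growth factor = 1.24433420 / 1.12688468 = 1.10422496
Annualized real rate = 1.10422496^(1/4) − 1 = 2.5096% → 251 basis points.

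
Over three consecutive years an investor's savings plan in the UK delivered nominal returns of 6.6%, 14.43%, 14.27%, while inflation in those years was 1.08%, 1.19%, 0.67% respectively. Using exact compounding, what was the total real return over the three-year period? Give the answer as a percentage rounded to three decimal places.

35.371%

Compound the nominal returns: 1.0660 × 1.1443 × 1.1427 = 1.393893.
Compound inflation: 1.0108 × 1.0119 × 1.0067 = 1.029681.
Deflate: 1.393893 / 1.029681 = 1.353712.
Total real return = 1.353712 − 1 → 35.371%.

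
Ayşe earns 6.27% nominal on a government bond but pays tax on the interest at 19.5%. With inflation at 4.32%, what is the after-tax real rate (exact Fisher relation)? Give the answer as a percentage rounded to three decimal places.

After-tax nominal return = 6.27% × (1 − 0.195) = 5.04735%.
1 + r = 1.0504735 / 1.04320 = 1.006972
After-tax real rate = 1.006972 − 1 → 0.697%.

0.697%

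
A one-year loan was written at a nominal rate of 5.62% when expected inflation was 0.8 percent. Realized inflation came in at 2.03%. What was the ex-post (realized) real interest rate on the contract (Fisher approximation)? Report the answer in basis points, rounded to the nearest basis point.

359 basis points

Ex-post: 5.62% − 2.03% = 3.590%
So the realized real rate is 359 basis points.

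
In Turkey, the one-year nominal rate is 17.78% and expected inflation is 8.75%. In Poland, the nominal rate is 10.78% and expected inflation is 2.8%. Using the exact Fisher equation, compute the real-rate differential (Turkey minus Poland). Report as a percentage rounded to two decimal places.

Turkey: (1 + 0.1778)/(1 + 0.0875) − 1 = 8.3034%
Poland: (1 + 0.1078)/(1 + 0.0280) − 1 = 7.7626%
Differential = 8.3034% − 7.7626% = 0.5408% → 0.54%.

0.54%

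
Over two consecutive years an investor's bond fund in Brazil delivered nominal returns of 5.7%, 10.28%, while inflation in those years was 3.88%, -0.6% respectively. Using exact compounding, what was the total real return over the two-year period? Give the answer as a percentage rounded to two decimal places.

12.89%

Compound the nominal returns: 1.0570 × 1.1028 = 1.165660.
Compound inflation: 1.0388 × 0.9940 = 1.032567.
Deflate: 1.165660 / 1.032567 = 1.128895.
Total real return = 1.128895 − 1 → 12.89%.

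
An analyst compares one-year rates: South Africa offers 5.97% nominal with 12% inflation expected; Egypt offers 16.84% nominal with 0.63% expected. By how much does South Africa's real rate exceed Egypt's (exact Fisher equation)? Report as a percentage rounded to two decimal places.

-21.49%

South Africa: (1 + 0.0597)/(1 + 0.1200) − 1 = -5.3839%
Egypt: (1 + 0.1684)/(1 + 0.0063) − 1 = 16.1085%
Differential = -5.3839% − 16.1085% = -21.4924% → -21.49%.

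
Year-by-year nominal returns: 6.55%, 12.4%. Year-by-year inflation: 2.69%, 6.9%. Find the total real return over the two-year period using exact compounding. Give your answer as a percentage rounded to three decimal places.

Compound the nominal returns: 1.0655 × 1.1240 = 1.197622.
Compound inflation: 1.0269 × 1.0690 = 1.097756.
Deflate: 1.197622 / 1.097756 = 1.090973.
Total real return = 1.090973 − 1 → 9.097%.

9.097%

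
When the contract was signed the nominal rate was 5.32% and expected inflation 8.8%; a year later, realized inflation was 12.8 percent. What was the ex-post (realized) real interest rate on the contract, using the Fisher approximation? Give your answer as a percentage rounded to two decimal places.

-7.48%

Ex-post: 5.32% − 12.8% = -7.480%
So the realized real rate is -7.48%.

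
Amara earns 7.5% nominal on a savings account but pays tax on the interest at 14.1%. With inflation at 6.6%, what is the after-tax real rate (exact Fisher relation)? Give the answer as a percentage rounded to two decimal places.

-0.15%

After-tax nominal return = 7.5% × (1 − 0.141) = 6.4425%.
1 + r = 1.064425 / 1.06600 = 0.998523
After-tax real rate = 0.998523 − 1 → -0.15%.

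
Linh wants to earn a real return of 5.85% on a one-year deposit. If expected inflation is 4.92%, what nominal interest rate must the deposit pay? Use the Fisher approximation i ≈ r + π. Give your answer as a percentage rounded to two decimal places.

i ≈ r + π = 5.85% + 4.92% = 10.77%.

10.77%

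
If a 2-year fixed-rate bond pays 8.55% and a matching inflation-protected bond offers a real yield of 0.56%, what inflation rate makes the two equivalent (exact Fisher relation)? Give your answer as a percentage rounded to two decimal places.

(1 + π) = (1 + i)/(1 + r) = 1.08550 / 1.00560 = 1.079455
Break-even inflation = 1.079455 − 1 → 7.95%.

7.95%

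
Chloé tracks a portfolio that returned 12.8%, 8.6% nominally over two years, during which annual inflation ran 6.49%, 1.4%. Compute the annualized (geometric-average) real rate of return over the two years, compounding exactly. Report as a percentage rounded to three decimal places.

Compound the nominal returns: 1.1280 × 1.0860 = 1.22500800.
Compound inflation: 1.0649 × 1.0140 = 1.07980860.
Deflate: 1.22500800 / 1.07980860 = 1.13446772.
Annualized real rate = 1.13446772^(1/2) − 1 = 6.5114% → 6.511%.

6.511%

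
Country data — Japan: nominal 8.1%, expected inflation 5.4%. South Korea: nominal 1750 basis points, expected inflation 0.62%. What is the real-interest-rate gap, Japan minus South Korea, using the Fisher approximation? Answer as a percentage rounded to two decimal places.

Japan: 8.1% − 5.4% = 2.700%
South Korea: 17.5% − 0.62% = 16.880%
Differential = -14.180% → -14.18%.

-14.18%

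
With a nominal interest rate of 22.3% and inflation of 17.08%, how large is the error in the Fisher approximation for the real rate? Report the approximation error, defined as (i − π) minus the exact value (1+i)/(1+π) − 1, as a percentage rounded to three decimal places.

Approximate: r ≈ 22.300% − 17.080% = 5.2200%
Exact: (1 + 0.2230)/(1 + 0.1708) − 1 = 4.45849%
Error = 5.2200% − 4.45849% = 0.76151% → 0.762%.

0.762%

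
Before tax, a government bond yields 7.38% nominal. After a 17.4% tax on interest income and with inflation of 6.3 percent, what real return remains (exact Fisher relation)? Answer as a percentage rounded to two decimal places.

After-tax nominal return = 7.38% × (1 − 0.174) = 6.09588%.
1 + r = 1.0609588 / 1.06300 = 0.998080
After-tax real rate = 0.998080 − 1 → -0.19%.

-0.19%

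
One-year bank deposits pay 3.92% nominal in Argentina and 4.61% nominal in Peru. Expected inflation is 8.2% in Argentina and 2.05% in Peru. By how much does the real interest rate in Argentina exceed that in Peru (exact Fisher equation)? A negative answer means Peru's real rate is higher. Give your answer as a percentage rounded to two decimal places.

-6.46%

Argentina: (1 + 0.0392)/(1 + 0.0820) − 1 = -3.9556%
Peru: (1 + 0.0461)/(1 + 0.0205) − 1 = 2.5086%
Differential = -3.9556% − 2.5086% = -6.4642% → -6.46%.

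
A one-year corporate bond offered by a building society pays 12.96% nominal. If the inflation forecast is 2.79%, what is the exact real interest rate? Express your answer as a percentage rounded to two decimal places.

9.89%

1 + r = 1.12960 / 1.02790 = 1.098940
r = 1.098940 − 1 = 9.8940%, i.e. 9.89%.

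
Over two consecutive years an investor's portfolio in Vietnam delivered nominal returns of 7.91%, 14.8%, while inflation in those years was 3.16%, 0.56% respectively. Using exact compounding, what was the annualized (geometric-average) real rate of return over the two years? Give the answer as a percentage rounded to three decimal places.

9.278%

Nominal growth factor = 1.0791 × 1.1480 = 1.23880680
Price-level growth factor = 1.0316 × 1.0056 = 1.03737696
Real growth factor = 1.23880680 / 1.03737696 = 1.19417227
Annualized real rate = 1.19417227^(1/2) − 1 = 9.2782% → 9.278%.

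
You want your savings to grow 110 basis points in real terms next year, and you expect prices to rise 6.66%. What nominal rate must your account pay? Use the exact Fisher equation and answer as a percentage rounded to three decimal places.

7.833%

(1 + i) = (1 + r)(1 + π) = 1.01100 × 1.06660 = 1.0783326
i = 1.0783326 − 1, so the required nominal rate is 7.833%.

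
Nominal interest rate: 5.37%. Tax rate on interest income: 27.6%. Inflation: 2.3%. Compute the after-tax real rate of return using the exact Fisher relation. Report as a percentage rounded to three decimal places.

After-tax nominal return = 5.37% × (1 − 0.276) = 3.88788%.
1 + r = 1.0388788 / 1.02300 = 1.015522
After-tax real rate = 1.015522 − 1 → 1.552%.

1.552%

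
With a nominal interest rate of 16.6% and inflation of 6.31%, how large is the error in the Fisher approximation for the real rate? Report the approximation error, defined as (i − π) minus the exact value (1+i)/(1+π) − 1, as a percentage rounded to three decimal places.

Approximate: r ≈ 16.600% − 6.310% = 10.2900%
Exact: (1 + 0.1660)/(1 + 0.0631) − 1 = 9.6792%
Error = 10.2900% − 9.6792% = 0.6108% → 0.611%.

0.611%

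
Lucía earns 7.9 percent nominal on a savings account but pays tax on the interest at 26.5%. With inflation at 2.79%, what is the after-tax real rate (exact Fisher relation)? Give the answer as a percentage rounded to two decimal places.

After-tax nominal return = 7.9% × (1 − 0.265) = 5.8065%.
1 + r = 1.058065 / 1.02790 = 1.029346
After-tax real rate = 1.029346 − 1 → 2.93%.

2.93%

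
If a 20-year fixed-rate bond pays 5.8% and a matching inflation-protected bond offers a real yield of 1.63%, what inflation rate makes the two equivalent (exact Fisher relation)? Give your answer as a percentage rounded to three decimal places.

4.103%

(1 + π) = (1 + i)/(1 + r) = 1.05800 / 1.01630 = 1.041031
Break-even inflation = 1.041031 − 1 → 4.103%.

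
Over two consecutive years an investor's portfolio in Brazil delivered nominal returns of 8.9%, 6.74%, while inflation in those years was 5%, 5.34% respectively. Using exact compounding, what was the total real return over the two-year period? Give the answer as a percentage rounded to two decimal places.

5.09%

Compound the nominal returns: 1.0890 × 1.0674 = 1.162399.
Compound inflation: 1.0500 × 1.0534 = 1.106070.
Deflate: 1.162399 / 1.106070 = 1.050927.
Total real return = 1.050927 − 1 → 5.09%.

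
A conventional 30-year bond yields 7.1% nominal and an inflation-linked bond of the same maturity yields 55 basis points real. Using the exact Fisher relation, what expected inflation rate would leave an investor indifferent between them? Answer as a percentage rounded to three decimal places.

(1 + π) = (1 + i)/(1 + r) = 1.07100 / 1.00550 = 1.065142
Break-even inflation = 1.065142 − 1 → 6.514%.

6.514%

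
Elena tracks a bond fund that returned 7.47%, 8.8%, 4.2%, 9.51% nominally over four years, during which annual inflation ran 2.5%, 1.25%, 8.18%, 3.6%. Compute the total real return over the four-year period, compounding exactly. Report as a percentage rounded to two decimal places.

14.71%

Compound the nominal returns: 1.0747 × 1.0880 × 1.0420 × 1.0951 = 1.334251.
Compound inflation: 1.0250 × 1.0125 × 1.0818 × 1.0360 = 1.163123.
Deflate: 1.334251 / 1.163123 = 1.147128.
Total real return = 1.147128 − 1 → 14.71%.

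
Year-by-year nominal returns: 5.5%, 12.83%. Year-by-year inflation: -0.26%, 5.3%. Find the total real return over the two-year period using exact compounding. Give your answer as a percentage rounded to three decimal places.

13.339%

Compound the nominal returns: 1.0550 × 1.1283 = 1.190357.
Compound inflation: 0.9974 × 1.0530 = 1.050262.
Deflate: 1.190357 / 1.050262 = 1.133390.
Total real return = 1.133390 − 1 → 13.339%.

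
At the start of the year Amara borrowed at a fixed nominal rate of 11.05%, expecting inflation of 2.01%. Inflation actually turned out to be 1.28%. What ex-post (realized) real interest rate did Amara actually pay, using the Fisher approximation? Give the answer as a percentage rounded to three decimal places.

9.770%

Ex-post: 11.05% − 1.28% = 9.770%
So the realized real rate is 9.770%.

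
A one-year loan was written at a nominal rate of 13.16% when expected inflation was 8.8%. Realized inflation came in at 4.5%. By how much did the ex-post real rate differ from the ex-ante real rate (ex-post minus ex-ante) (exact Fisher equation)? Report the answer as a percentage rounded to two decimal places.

Ex-ante: (1 + 0.1316)/(1 + 0.0880) − 1 = 4.0074%
Ex-post: (1 + 0.1316)/(1 + 0.0450) − 1 = 8.2871%
Difference (ex-post − ex-ante) = 4.2797% → 4.28%.

4.28%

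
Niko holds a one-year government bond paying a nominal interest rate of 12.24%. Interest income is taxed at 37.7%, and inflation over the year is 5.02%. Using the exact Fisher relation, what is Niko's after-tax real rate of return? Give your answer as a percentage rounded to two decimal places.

After-tax nominal return = 12.24% × (1 − 0.377) = 7.62552%.
1 + r = 1.0762552 / 1.05020 = 1.024810
After-tax real rate = 1.024810 − 1 → 2.48%.

2.48%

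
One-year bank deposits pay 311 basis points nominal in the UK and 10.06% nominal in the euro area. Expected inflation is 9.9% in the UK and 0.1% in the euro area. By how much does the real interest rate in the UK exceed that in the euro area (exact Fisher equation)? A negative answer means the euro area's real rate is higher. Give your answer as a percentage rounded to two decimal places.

The UK: (1 + 0.0311)/(1 + 0.0990) − 1 = -6.1783%
The euro area: (1 + 0.1006)/(1 + 0.0010) − 1 = 9.9500%
Differential = -6.1783% − 9.9500% = -16.1284% → -16.13%.

-16.13%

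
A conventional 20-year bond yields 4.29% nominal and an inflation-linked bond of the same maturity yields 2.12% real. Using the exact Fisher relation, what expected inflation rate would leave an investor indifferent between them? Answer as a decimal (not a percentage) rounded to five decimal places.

(1 + π) = (1 + i)/(1 + r) = 1.04290 / 1.02120 = 1.021250
Break-even inflation = 1.021250 − 1 → 0.02125.

0.02125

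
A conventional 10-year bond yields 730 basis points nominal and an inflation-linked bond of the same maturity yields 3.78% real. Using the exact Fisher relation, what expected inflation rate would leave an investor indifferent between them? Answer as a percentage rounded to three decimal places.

3.392%

(1 + π) = (1 + i)/(1 + r) = 1.07300 / 1.03780 = 1.033918
Break-even inflation = 1.033918 − 1 → 3.392%.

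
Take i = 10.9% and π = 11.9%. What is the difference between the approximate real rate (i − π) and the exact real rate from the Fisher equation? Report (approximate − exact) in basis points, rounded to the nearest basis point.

Approximate: r ≈ 10.900% − 11.900% = -1.0000%
Exact: (1 + 0.1090)/(1 + 0.1190) − 1 = -0.8937%
Error = -1.0000% − (-0.8937%) = -0.1063% → -11 basis points.

-11 basis points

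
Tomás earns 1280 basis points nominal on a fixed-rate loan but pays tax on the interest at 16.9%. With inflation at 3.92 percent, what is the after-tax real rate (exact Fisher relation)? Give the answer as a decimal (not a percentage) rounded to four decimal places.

After-tax nominal return = 12.8% × (1 − 0.169) = 10.6368%.
1 + r = 1.106368 / 1.03920 = 1.064634
After-tax real rate = 1.064634 − 1 → 0.0646.

0.0646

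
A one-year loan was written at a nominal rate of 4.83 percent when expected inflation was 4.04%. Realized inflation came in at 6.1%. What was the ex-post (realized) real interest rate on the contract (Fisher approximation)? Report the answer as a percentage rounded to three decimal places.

-1.270%

Ex-post: 4.83% − 6.1% = -1.270%
So the realized real rate is -1.270%.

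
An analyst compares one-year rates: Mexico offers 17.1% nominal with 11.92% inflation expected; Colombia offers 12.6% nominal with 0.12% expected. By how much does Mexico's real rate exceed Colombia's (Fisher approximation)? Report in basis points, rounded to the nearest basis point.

Mexico: 17.1% − 11.92% = 5.180%
Colombia: 12.6% − 0.12% = 12.480%
Differential = -7.300% → -730 basis points.

-730 basis points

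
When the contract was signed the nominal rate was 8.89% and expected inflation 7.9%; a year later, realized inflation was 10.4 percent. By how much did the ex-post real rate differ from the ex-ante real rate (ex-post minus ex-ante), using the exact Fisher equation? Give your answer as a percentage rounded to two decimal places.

Ex-ante: (1 + 0.0889)/(1 + 0.0790) − 1 = 0.9175%
Ex-post: (1 + 0.0889)/(1 + 0.1040) − 1 = -1.3678%
Difference (ex-post − ex-ante) = -2.2853% → -2.29%.

-2.29%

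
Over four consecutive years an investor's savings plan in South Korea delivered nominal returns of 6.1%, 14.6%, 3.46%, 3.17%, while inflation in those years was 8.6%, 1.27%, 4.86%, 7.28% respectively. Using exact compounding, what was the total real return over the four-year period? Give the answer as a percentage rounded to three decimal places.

Nominal growth factor = 1.0610 × 1.1460 × 1.0346 × 1.0317 = 1.297854
Price-level growth factor = 1.0860 × 1.0127 × 1.0486 × 1.0728 = 1.237198
Real growth factor = 1.297854 / 1.237198 = 1.049027
Total real return = 1.049027 − 1 → 4.903%.

4.903%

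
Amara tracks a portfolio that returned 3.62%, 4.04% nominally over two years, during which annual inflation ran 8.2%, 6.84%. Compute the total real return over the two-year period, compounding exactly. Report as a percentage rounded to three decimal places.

-6.743%

Nominal growth factor = 1.0362 × 1.0404 = 1.078062
Price-level growth factor = 1.0820 × 1.0684 = 1.156009
Real growth factor = 1.078062 / 1.156009 = 0.932573
Total real return = 0.932573 − 1 → -6.743%.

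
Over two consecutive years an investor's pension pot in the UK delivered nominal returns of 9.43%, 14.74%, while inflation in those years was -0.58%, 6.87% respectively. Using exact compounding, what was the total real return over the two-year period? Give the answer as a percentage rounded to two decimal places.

18.17%

Compound the nominal returns: 1.0943 × 1.1474 = 1.255600.
Compound inflation: 0.9942 × 1.0687 = 1.062502.
Deflate: 1.255600 / 1.062502 = 1.181739.
Total real return = 1.181739 − 1 → 18.17%.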